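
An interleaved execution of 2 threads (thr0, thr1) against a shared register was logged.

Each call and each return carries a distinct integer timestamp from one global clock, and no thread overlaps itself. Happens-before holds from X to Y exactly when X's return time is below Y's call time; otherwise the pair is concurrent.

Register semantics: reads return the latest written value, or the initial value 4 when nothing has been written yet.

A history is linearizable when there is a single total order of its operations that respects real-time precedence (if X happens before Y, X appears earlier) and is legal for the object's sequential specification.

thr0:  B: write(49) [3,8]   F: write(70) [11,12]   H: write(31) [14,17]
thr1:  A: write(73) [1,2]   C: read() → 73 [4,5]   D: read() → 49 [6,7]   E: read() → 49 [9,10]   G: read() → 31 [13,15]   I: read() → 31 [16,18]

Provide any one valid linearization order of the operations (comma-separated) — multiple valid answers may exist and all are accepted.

A, C, B, D, E, F, H, G, I

after step 1 (A write(73)): value 73
after step 2 (C read() → 73): value 73
after step 3 (B write(49)): value 49
after step 4 (D read() → 49): value 49
after step 5 (E read() → 49): value 49
after step 6 (F write(70)): value 70
after step 7 (H write(31)): value 31
after step 8 (G read() → 31): value 31
after step 9 (I read() → 31): value 31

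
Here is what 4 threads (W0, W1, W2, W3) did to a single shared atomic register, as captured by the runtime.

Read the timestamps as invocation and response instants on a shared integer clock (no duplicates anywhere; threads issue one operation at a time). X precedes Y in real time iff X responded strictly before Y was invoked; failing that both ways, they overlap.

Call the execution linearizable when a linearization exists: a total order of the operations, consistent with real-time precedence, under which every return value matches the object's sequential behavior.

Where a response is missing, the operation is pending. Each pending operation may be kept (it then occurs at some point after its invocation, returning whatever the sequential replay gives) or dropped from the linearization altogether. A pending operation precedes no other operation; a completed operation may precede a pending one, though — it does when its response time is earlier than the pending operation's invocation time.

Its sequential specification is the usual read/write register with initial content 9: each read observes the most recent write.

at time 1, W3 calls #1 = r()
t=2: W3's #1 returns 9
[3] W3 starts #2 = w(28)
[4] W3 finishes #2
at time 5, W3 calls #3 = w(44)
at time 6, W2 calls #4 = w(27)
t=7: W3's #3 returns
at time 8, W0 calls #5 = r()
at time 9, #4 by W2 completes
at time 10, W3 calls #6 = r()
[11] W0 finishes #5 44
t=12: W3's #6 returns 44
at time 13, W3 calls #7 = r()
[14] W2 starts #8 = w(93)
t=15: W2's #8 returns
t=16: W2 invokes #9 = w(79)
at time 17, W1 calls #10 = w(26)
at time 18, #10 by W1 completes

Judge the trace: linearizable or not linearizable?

witness order: #1, #2, #4, #3, #5, #6, #7, #8, #9, #10
after step 1 (#1 r() → 9): value 9
after step 2 (#2 w(28)): value 28
after step 3 (#4 w(27)): value 27
after step 4 (#3 w(44)): value 44
after step 5 (#5 r() → 44): value 44
after step 6 (#6 r() → 44): value 44
after step 7 (#7 r() (pending, included)): value 44
after step 8 (#8 w(93)): value 93
after step 9 (#9 w(79) (pending, included)): value 79
after step 10 (#10 w(26)): value 26

linearizable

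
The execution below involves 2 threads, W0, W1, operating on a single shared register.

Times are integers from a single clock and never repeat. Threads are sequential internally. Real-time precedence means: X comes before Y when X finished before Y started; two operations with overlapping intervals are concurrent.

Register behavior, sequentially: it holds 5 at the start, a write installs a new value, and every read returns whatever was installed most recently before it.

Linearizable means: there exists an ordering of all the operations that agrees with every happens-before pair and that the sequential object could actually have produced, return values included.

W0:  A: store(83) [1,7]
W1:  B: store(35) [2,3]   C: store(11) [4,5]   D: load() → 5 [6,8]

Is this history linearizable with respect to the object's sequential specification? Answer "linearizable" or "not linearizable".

through event 7 a valid linearization exists; event 8 (D responding at time 8) ends that
the 4 completed operations admit 4 real-time orders; each fails the register replay
sample order A, B, C, D stalls at step 4 — D load() → 5 has no legal effect
sample order B, A, C, D stalls at step 4 — D load() → 5 has no legal effect

not linearizable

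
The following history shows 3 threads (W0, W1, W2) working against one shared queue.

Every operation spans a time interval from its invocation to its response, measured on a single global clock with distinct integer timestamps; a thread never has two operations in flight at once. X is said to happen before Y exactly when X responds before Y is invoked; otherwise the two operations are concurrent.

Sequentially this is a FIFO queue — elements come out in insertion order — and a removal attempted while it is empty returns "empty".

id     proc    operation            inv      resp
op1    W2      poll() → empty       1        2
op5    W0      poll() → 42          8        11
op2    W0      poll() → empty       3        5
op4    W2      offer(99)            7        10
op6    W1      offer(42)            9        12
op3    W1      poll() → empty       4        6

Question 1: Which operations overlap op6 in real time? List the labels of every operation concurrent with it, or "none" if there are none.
concurrent with op6 ([9,12]): every op whose interval crosses 9..12
op1 [1,2]: before
op2 [3,5]: before
op3 [4,6]: before
op4 [7,10]: concurrent
op5 [8,11]: concurrent

op4, op5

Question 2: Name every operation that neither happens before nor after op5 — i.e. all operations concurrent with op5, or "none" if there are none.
overlap test against op5 [8,11]: concurrent iff the interval meets 8..11
op1 [1,2]: before
op2 [3,5]: before
op3 [4,6]: before
op4 [7,10]: concurrent
op6 [9,12]: concurrent

op4, op6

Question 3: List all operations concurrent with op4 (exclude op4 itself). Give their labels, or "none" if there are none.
op4 spans [7,10]; an op avoiding the whole window 7..10 is ordered, any other is concurrent
op1 [1,2]: before
op2 [3,5]: before
op3 [4,6]: before
op5 [8,11]: concurrent
op6 [9,12]: concurrent

op5, op6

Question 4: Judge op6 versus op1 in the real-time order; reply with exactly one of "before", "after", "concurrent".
op6 spans [9,12], op1 spans [1,2]
resp(op1)=2 < inv(op6)=9

after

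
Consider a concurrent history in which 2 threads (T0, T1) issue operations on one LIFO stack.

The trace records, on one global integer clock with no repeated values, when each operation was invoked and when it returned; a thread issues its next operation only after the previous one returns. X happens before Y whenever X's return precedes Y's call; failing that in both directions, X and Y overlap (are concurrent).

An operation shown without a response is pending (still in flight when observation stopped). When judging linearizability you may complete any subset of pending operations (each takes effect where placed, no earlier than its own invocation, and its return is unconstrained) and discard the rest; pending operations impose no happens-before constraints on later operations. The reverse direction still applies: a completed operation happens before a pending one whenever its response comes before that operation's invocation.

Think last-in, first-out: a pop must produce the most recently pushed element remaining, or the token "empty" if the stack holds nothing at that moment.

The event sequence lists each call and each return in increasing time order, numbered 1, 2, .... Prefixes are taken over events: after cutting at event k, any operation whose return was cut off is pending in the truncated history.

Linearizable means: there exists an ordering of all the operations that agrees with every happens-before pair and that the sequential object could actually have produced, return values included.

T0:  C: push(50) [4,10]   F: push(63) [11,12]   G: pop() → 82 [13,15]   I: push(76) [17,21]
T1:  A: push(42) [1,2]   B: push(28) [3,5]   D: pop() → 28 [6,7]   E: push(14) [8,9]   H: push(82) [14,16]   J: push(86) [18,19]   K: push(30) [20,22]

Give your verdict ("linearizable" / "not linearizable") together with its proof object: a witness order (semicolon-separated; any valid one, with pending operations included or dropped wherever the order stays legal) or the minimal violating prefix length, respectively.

linearizable — witness: A; B; D; C; E; F; H; G; I; J; K

step 1: A push(42) — stack <42>
step 2: B push(28) — stack <42,28>
step 3: D pop() → 28 — stack <42>
step 4: C push(50) — stack <42,50>
step 5: E push(14) — stack <42,50,14>
step 6: F push(63) — stack <42,50,14,63>
step 7: H push(82) — stack <42,50,14,63,82>
step 8: G pop() → 82 — stack <42,50,14,63>
step 9: I push(76) — stack <42,50,14,63,76>
step 10: J push(86) — stack <42,50,14,63,76,86>
step 11: K push(30) — stack <42,50,14,63,76,86,30>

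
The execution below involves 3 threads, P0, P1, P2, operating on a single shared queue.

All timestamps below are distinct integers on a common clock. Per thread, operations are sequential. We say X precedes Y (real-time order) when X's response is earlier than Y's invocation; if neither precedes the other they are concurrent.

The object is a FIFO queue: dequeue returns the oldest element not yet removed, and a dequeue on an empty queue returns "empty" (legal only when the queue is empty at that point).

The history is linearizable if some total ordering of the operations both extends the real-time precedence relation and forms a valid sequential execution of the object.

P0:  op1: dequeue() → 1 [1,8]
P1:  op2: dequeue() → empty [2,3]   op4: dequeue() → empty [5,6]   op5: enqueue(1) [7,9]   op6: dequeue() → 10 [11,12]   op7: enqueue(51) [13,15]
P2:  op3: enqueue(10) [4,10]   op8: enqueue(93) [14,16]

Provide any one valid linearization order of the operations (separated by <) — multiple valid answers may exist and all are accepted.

op2 < op4 < op5 < op1 < op3 < op6 < op7 < op8

step 1: op2 dequeue() → empty — queue <>
step 2: op4 dequeue() → empty — queue <>
step 3: op5 enqueue(1) — queue <1>
step 4: op1 dequeue() → 1 — queue <>
step 5: op3 enqueue(10) — queue <10>
step 6: op6 dequeue() → 10 — queue <>
step 7: op7 enqueue(51) — queue <51>
step 8: op8 enqueue(93) — queue <51,93>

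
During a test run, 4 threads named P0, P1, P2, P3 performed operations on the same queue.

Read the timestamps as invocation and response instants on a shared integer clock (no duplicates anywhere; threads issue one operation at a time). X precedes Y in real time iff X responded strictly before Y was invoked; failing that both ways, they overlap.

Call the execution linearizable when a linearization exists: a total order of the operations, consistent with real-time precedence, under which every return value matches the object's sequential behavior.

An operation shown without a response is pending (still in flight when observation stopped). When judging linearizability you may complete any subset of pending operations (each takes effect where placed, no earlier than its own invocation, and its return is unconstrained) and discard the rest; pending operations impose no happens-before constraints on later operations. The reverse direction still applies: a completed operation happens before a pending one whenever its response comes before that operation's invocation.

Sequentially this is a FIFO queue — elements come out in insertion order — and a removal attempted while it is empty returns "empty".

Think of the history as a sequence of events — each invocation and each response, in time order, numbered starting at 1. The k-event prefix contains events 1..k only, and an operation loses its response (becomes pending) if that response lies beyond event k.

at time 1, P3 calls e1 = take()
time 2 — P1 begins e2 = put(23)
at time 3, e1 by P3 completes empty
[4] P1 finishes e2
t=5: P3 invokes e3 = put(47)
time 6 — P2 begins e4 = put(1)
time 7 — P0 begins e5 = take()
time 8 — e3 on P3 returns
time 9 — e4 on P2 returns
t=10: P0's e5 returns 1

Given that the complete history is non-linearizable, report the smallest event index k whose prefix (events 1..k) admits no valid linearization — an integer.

10

events 1..9 are linearizable; a witness order is e1, e2, e3, e4:
step 1: e1 take() → empty — queue <>
step 2: e2 put(23) — queue <23>
step 3: e3 put(47) — queue <23,47>
step 4: e4 put(1) — queue <23,47,1>
at event 10 (e5's time-10 response) nothing linearizes any more
e.g. e1, e2, e3, e4, e5: illegal at step 5, since e5 take() → 1 cannot apply there
e.g. e1, e2, e3, e5, e4: illegal at step 4, since e5 take() → 1 cannot apply there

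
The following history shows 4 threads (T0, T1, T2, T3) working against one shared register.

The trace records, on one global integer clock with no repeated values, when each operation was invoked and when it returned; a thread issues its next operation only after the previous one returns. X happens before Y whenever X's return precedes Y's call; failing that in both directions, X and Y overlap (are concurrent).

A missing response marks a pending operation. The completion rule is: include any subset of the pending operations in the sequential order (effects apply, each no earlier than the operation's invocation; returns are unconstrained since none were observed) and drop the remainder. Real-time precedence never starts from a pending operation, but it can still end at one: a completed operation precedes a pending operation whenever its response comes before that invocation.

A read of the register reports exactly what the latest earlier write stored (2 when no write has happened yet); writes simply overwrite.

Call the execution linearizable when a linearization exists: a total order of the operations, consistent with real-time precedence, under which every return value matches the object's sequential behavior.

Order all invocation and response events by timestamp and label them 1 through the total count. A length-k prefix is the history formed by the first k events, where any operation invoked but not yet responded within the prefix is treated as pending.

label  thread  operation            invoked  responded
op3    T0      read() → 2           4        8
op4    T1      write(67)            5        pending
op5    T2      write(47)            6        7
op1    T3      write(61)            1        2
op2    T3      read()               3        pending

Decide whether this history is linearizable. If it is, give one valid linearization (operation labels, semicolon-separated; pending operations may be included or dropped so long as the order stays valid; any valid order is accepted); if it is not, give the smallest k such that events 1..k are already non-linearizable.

the violation lands at event 8, op3's response at time 8: events 1..7 linearize, events 1..8 do not
2 orders of the 3 completed register ops respect real time; none is legal
no escape via the 2 pending operations (op2, op4): every completion choice fails
for example op1, op3, op5 (pending dropped) fails at step 2: op3 read() → 2 is not legal there
for example op1, op5, op3 (pending dropped) fails at step 3: op3 read() → 2 is not legal there

not linearizable — minimal violating prefix: 8 events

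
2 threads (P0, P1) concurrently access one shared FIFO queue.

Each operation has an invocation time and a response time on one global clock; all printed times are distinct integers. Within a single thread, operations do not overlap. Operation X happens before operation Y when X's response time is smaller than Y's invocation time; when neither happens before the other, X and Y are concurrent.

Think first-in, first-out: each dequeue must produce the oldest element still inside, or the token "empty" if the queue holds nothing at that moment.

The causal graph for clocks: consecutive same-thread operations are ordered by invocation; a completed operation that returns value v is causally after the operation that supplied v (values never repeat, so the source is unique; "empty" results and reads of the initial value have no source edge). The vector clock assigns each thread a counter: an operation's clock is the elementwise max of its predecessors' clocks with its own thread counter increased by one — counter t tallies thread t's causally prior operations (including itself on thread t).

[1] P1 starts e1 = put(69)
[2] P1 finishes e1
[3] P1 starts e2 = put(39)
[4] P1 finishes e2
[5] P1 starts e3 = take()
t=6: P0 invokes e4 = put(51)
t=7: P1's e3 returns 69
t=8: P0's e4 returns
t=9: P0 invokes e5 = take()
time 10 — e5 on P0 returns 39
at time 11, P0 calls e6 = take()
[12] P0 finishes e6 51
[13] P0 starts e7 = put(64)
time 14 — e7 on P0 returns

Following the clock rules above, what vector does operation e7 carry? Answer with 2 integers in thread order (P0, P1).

e1, invoked 1, has no incoming edges; only P1's bump applies → (0, 1)
e4, invoked 6, has no incoming edges; only P0's bump applies → (1, 0)
VC(e2, invoked at 3): max of VC(e1)=(0, 1), then +1 on thread P1 → (0, 2)
VC(e3, invoked at 5): max of VC(e1)=(0, 1), VC(e2)=(0, 2), then +1 on thread P1 → (0, 3)
VC(e5, invoked at 9): max of VC(e2)=(0, 2), VC(e4)=(1, 0), then +1 on thread P0 → (2, 2)
VC(e6, invoked at 11): max of VC(e4)=(1, 0), VC(e5)=(2, 2), then +1 on thread P0 → (3, 2)
VC(e7, invoked at 13): max of VC(e6)=(3, 2), then +1 on thread P0 → (4, 2)
target: VC(e7) = (4, 2)

(4, 2)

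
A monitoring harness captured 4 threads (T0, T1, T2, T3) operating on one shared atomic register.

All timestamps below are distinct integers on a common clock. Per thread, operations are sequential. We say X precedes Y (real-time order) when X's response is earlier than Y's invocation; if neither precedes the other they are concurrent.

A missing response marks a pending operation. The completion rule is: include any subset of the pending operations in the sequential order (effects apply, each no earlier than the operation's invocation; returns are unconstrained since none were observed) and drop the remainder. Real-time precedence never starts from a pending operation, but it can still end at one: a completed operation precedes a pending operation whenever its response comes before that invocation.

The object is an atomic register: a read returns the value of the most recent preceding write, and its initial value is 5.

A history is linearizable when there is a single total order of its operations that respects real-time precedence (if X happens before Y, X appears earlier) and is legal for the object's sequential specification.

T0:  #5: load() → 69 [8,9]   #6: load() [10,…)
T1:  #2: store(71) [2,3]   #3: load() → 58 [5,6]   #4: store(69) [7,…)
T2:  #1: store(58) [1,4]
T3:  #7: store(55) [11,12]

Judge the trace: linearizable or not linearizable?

witness order: #2, #1, #3, #4, #5, #6, #7
after step 1 (#2 store(71)): value 71
after step 2 (#1 store(58)): value 58
after step 3 (#3 load() → 58): value 58
after step 4 (#4 store(69) (pending, included)): value 69
after step 5 (#5 load() → 69): value 69
after step 6 (#6 load() (pending, included)): value 69
after step 7 (#7 store(55)): value 55

linearizable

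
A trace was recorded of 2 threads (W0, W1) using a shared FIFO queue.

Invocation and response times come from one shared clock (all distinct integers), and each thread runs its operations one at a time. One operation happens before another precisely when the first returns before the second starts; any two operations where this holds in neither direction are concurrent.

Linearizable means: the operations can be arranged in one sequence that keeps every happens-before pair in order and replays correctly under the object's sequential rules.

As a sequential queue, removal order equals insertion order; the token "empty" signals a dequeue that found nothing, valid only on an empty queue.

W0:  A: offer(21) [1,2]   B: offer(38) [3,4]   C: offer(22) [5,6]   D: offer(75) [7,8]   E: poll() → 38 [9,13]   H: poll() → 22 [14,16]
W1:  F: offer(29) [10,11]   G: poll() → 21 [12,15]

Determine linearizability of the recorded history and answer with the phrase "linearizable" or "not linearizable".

a witness: A, B, C, D, F, G, E, H
1. A offer(21), leaving queue <21>
2. B offer(38), leaving queue <21,38>
3. C offer(22), leaving queue <21,38,22>
4. D offer(75), leaving queue <21,38,22,75>
5. F offer(29), leaving queue <21,38,22,75,29>
6. G poll() → 21, leaving queue <38,22,75,29>
7. E poll() → 38, leaving queue <22,75,29>
8. H poll() → 22, leaving queue <75,29>

linearizable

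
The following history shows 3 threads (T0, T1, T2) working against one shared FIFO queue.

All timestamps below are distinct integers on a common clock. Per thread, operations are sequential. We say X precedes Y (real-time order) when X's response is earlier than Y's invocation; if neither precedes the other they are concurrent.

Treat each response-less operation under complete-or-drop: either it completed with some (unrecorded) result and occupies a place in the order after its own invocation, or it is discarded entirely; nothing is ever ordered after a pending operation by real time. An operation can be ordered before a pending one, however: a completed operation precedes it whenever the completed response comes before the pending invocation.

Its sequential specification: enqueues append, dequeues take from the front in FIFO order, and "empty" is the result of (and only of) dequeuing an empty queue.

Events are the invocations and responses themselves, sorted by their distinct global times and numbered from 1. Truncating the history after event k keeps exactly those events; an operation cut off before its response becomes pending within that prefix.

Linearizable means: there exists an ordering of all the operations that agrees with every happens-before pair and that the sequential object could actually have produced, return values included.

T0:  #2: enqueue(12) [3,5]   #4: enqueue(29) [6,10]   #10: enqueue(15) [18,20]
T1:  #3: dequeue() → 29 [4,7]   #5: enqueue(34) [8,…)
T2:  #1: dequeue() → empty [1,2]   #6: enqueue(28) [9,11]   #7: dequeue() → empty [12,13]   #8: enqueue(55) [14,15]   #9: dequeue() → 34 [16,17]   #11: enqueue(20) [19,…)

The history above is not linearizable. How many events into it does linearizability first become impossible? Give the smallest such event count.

events 1..6 are linearizable; a witness order is #1, #2:
1. #1 dequeue() → empty, leaving queue <>
2. #2 enqueue(12), leaving queue <12>
adding event 7 (#3 responds at 7) leaves no legal real-time order
no escape via the 1 pending operation (#4): every completion choice fails
e.g. #1, #2, #3 (pending dropped): illegal at step 3, since #3 dequeue() → 29 cannot apply there
e.g. #1, #3, #2 (pending dropped): illegal at step 2, since #3 dequeue() → 29 cannot apply there

7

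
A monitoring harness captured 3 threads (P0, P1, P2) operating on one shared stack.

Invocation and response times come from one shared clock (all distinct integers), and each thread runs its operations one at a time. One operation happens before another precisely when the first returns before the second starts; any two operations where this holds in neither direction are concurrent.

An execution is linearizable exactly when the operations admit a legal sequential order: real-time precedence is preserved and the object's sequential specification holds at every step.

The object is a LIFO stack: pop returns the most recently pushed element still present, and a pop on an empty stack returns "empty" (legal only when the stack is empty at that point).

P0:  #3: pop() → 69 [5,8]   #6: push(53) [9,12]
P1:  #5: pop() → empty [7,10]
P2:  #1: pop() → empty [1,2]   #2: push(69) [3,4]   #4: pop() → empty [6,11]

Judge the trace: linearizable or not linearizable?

linearizable

one valid linearization: #1, #2, #3, #4, #5, #6
1. #1 pop() → empty, leaving stack <>
2. #2 push(69), leaving stack <69>
3. #3 pop() → 69, leaving stack <>
4. #4 pop() → empty, leaving stack <>
5. #5 pop() → empty, leaving stack <>
6. #6 push(53), leaving stack <53>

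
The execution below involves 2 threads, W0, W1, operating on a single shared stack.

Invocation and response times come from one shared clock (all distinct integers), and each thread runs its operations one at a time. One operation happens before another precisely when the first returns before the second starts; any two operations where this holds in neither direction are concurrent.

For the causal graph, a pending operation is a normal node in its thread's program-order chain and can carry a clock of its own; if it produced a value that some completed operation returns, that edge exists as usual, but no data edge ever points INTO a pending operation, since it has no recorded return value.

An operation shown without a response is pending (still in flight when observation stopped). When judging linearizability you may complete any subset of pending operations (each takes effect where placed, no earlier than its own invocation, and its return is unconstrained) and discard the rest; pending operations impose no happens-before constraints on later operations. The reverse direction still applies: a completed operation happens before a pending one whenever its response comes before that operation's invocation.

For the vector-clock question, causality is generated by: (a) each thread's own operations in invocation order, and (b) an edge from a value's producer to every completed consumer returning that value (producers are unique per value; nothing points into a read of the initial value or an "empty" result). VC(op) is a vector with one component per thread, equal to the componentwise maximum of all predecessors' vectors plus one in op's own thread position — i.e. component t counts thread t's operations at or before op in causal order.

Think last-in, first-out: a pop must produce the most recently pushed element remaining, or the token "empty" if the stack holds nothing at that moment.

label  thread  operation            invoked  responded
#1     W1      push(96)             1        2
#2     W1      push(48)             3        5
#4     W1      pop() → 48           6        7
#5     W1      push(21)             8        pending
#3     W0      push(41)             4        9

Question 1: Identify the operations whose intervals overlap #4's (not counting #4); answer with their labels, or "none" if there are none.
#4 spans [6,7]; an op avoiding the whole window 6..7 is ordered, any other is concurrent
#1 [1,2]: before
#2 [3,5]: before
#3 [4,9]: concurrent
#5 [8,…): after

#3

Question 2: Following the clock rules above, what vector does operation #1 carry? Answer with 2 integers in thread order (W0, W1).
root op #1, invoked 1: fresh clock plus W1's own tick → (0, 1)
root op #3, invoked 4: fresh clock plus W0's own tick → (1, 0)
VC(#2, invoked at 3): max of VC(#1)=(0, 1), then +1 on thread W1 → (0, 2)
VC(#4, invoked at 6): max of VC(#2)=(0, 2), then +1 on thread W1 → (0, 3)
VC(#5, invoked at 8): max of VC(#4)=(0, 3), then +1 on thread W1 → (0, 4)
target: VC(#1) = (0, 1)

(0, 1)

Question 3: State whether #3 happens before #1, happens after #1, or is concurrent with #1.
#3 spans [4,9], #1 spans [1,2]
resp(#1)=2 < inv(#3)=4

after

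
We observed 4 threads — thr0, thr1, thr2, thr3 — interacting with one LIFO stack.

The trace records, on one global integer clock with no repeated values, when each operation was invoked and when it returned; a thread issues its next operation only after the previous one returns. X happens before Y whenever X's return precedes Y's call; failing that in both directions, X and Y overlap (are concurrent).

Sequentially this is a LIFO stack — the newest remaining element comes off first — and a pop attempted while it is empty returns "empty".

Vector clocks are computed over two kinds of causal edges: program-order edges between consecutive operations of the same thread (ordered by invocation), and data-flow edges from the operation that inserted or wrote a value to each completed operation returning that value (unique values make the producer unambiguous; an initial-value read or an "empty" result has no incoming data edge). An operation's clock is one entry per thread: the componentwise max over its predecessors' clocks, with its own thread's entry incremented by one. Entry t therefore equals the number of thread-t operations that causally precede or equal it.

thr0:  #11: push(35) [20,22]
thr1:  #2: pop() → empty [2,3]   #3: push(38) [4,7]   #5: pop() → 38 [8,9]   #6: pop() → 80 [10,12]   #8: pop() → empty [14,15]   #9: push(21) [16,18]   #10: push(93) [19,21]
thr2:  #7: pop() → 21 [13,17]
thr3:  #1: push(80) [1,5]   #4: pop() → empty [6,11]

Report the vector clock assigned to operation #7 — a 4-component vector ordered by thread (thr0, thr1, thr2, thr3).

(0, 6, 1, 1)

VC(#1, invoked at 1): no causal predecessors; +1 on thr3 → (0, 0, 0, 1)
VC(#2, invoked at 2): no causal predecessors; +1 on thr1 → (0, 1, 0, 0)
VC(#11, invoked at 20): no causal predecessors; +1 on thr0 → (1, 0, 0, 0)
invoked at 6, #4 merges VC(#1)=(0, 0, 0, 1) and bumps thr3's slot → (0, 0, 0, 2)
invoked at 4, #3 merges VC(#2)=(0, 1, 0, 0) and bumps thr1's slot → (0, 2, 0, 0)
invoked at 8, #5 merges VC(#3)=(0, 2, 0, 0) and bumps thr1's slot → (0, 3, 0, 0)
invoked at 10, #6 merges VC(#1)=(0, 0, 0, 1), VC(#5)=(0, 3, 0, 0) and bumps thr1's slot → (0, 4, 0, 1)
invoked at 14, #8 merges VC(#6)=(0, 4, 0, 1) and bumps thr1's slot → (0, 5, 0, 1)
invoked at 16, #9 merges VC(#8)=(0, 5, 0, 1) and bumps thr1's slot → (0, 6, 0, 1)
invoked at 13, #7 merges VC(#9)=(0, 6, 0, 1) and bumps thr2's slot → (0, 6, 1, 1)
invoked at 19, #10 merges VC(#9)=(0, 6, 0, 1) and bumps thr1's slot → (0, 7, 0, 1)
target: VC(#7) = (0, 6, 1, 1)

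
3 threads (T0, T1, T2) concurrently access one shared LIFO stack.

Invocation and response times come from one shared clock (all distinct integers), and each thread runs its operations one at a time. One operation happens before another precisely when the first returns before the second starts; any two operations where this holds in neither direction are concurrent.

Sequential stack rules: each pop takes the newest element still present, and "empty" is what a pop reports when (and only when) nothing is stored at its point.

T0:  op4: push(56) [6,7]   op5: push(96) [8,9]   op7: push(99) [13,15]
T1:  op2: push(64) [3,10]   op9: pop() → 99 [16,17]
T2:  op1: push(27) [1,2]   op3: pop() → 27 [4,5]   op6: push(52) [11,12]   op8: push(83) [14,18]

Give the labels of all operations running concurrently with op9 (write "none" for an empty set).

op9 spans [16,17]; an op avoiding the whole window 16..17 is ordered, any other is concurrent
op1 [1,2]: before
op2 [3,10]: before
op3 [4,5]: before
op4 [6,7]: before
op5 [8,9]: before
op6 [11,12]: before
op7 [13,15]: before
op8 [14,18]: concurrent

op8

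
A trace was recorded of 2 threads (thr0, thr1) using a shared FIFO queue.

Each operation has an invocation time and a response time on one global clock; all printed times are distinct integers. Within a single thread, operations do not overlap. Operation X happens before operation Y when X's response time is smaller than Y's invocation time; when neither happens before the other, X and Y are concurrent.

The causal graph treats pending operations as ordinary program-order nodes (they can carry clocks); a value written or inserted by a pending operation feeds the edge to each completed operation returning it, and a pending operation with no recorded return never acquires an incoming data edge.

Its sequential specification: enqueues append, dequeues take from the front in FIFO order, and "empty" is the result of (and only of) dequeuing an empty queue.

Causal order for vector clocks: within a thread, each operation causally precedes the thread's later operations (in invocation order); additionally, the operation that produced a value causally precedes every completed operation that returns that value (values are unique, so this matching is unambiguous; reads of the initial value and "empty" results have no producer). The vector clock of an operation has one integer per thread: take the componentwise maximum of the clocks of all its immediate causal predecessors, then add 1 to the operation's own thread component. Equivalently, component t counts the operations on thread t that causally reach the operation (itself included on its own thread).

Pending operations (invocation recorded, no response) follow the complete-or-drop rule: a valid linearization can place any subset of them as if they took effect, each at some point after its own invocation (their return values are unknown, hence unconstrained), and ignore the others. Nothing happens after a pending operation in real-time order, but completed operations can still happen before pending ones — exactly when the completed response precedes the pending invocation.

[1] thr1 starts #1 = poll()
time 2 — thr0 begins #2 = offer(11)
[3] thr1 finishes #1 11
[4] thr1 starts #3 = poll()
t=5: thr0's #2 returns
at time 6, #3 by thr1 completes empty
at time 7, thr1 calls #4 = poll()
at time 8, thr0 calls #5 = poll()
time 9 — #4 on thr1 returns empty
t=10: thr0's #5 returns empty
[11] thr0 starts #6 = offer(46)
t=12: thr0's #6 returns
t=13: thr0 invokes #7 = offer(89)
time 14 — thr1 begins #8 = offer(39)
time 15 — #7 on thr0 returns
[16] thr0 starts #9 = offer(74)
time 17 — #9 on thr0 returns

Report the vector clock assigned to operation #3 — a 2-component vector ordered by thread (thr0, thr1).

no predecessors for #2 (invoked 2): thr0 increments from zero → (1, 0)
VC(#1, invoked at 1): max of VC(#2)=(1, 0), then +1 on thread thr1 → (1, 1)
VC(#5, invoked at 8): max of VC(#2)=(1, 0), then +1 on thread thr0 → (2, 0)
VC(#3, invoked at 4): max of VC(#1)=(1, 1), then +1 on thread thr1 → (1, 2)
VC(#6, invoked at 11): max of VC(#5)=(2, 0), then +1 on thread thr0 → (3, 0)
VC(#4, invoked at 7): max of VC(#3)=(1, 2), then +1 on thread thr1 → (1, 3)
VC(#7, invoked at 13): max of VC(#6)=(3, 0), then +1 on thread thr0 → (4, 0)
VC(#8, invoked at 14): max of VC(#4)=(1, 3), then +1 on thread thr1 → (1, 4)
VC(#9, invoked at 16): max of VC(#7)=(4, 0), then +1 on thread thr0 → (5, 0)
target: VC(#3) = (1, 2)

(1, 2)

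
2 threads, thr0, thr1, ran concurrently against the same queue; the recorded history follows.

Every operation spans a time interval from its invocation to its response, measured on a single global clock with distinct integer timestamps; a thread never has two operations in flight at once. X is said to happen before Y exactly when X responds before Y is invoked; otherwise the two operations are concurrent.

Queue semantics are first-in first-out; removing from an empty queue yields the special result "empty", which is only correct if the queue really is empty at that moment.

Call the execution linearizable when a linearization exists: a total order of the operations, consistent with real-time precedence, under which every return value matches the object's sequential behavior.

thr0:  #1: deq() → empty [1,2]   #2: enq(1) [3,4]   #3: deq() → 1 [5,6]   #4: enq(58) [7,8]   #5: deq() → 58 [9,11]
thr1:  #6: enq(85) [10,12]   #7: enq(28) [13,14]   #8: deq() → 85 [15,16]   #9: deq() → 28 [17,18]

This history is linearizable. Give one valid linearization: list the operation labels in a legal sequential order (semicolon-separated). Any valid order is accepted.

after step 1 (#1 deq() → empty): queue <>
after step 2 (#2 enq(1)): queue <1>
after step 3 (#3 deq() → 1): queue <>
after step 4 (#4 enq(58)): queue <58>
after step 5 (#5 deq() → 58): queue <>
after step 6 (#6 enq(85)): queue <85>
after step 7 (#7 enq(28)): queue <85,28>
after step 8 (#8 deq() → 85): queue <28>
after step 9 (#9 deq() → 28): queue <>

#1; #2; #3; #4; #5; #6; #7; #8; #9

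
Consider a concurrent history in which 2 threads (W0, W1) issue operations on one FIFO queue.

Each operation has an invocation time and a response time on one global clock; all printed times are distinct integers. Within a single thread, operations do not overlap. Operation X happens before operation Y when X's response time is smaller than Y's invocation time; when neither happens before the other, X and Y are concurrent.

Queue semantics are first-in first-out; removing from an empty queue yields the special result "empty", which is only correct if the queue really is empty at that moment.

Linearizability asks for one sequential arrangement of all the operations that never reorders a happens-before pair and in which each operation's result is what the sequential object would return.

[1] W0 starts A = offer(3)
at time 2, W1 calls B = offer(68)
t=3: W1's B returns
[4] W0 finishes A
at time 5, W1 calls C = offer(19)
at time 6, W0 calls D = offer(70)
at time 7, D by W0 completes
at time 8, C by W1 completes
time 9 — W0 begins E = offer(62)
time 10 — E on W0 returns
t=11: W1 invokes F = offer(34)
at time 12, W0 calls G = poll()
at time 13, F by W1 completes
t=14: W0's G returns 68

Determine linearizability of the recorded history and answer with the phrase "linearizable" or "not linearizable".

one valid linearization: B, A, C, D, E, F, G
after step 1 (B offer(68)): queue <68>
after step 2 (A offer(3)): queue <68,3>
after step 3 (C offer(19)): queue <68,3,19>
after step 4 (D offer(70)): queue <68,3,19,70>
after step 5 (E offer(62)): queue <68,3,19,70,62>
after step 6 (F offer(34)): queue <68,3,19,70,62,34>
after step 7 (G poll() → 68): queue <3,19,70,62,34>

linearizable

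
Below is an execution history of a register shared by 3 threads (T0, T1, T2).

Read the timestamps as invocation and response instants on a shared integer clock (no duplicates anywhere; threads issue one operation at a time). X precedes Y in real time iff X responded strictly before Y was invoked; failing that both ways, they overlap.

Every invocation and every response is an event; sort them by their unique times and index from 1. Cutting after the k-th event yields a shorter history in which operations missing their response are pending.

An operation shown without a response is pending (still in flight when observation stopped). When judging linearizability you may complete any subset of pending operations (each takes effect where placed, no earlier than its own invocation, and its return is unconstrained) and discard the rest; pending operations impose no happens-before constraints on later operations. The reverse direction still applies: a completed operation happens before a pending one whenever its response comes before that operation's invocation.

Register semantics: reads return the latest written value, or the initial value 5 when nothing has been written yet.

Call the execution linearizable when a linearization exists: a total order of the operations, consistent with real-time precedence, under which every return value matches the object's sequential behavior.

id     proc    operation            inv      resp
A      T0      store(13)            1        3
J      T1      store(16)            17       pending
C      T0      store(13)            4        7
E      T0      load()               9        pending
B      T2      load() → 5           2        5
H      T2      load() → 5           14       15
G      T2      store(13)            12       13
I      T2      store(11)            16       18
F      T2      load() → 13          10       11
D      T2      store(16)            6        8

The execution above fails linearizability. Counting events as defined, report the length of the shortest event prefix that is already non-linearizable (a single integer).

15

events 1..14 are still linearizable — one witness is B, A, D, C, E, F, G:
1. B load() → 5, leaving value 5
2. A store(13), leaving value 13
3. D store(16), leaving value 16
4. C store(13), leaving value 13
5. E load() (pending, included), leaving value 13
6. F load() → 13, leaving value 13
7. G store(13), leaving value 13
adding event 15 (H responds at 15) leaves no legal real-time order
every completion of the 1 pending operation (E) was checked; none linearizes
take A, B, C, D, F, G, H (pending dropped): step 2 already fails, because B load() → 5 cannot occur there
take A, B, D, C, F, G, H (pending dropped): step 2 already fails, because B load() → 5 cannot occur there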